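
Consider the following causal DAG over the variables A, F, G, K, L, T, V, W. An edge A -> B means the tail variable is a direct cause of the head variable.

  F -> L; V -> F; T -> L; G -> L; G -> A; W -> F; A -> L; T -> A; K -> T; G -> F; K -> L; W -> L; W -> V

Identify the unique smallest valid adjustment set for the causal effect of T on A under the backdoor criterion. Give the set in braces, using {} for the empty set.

{}

Variables eligible for adjustment (non-descendants of T, excluding T and A): {F, G, K, V, W}.
Backdoor paths from T to A:
  P1: T <- K -> L <- W -> V -> F <- G -> A
  P2: T <- K -> L <- W -> F <- G -> A
  P3: T <- K -> L <- G -> A
  P4: T <- K -> L <- A
  P5: T <- K -> L <- F <- G -> A
Each backdoor path contains an unconditioned collider, so every path is already blocked with the empty conditioning set:
  P1: blocked at collider L (neither it nor any descendant is in the conditioning set).
  P2: blocked at collider L (neither it nor any descendant is in the conditioning set).
  P3: blocked at collider L (neither it nor any descendant is in the conditioning set).
  P4: blocked at collider L (neither it nor any descendant is in the conditioning set).
  P5: blocked at collider L (neither it nor any descendant is in the conditioning set).
The empty set is therefore the unique smallest valid set.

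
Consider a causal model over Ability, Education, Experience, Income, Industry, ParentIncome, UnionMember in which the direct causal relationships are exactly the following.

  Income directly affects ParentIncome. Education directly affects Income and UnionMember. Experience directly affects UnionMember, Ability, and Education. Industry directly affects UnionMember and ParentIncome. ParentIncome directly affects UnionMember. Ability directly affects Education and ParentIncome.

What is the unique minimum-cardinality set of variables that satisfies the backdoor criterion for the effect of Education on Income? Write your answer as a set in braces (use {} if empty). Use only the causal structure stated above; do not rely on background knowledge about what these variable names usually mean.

{}

Variables eligible for adjustment (non-descendants of Education, excluding Education and Income): {Ability, Experience, Industry}.
Backdoor paths from Education to Income:
  P1: Education <- Experience -> Ability -> ParentIncome <- Income
  P2: Education <- Experience -> UnionMember <- Industry -> ParentIncome <- Income
  P3: Education <- Experience -> UnionMember <- ParentIncome <- Income
  P4: Education <- Ability <- Experience -> UnionMember <- Industry -> ParentIncome <- Income
  P5: Education <- Ability <- Experience -> UnionMember <- ParentIncome <- Income
  P6: Education <- Ability -> ParentIncome <- Income
Each backdoor path contains an unconditioned collider, so every path is already blocked with the empty conditioning set:
  P1: blocked at collider ParentIncome (neither it nor any descendant is in the conditioning set).
  P2: blocked at collider UnionMember (neither it nor any descendant is in the conditioning set).
  P3: blocked at collider UnionMember (neither it nor any descendant is in the conditioning set).
  P4: blocked at collider UnionMember (neither it nor any descendant is in the conditioning set).
  P5: blocked at collider UnionMember (neither it nor any descendant is in the conditioning set).
  P6: blocked at collider ParentIncome (neither it nor any descendant is in the conditioning set).
The empty set is therefore the unique smallest valid set.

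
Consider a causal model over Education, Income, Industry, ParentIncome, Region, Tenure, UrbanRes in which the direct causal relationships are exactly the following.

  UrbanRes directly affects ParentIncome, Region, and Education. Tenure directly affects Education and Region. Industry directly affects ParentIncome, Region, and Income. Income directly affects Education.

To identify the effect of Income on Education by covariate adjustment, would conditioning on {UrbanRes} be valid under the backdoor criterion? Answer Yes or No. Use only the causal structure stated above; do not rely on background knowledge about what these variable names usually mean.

Yes

Backdoor paths from Income to Education (paths whose first edge points into Income):
  P1: Income <- Industry -> ParentIncome <- UrbanRes -> Region <- Tenure -> Education
  P2: Income <- Industry -> ParentIncome <- UrbanRes -> Education
  P3: Income <- Industry -> Region <- UrbanRes -> Education
  P4: Income <- Industry -> Region <- Tenure -> Education
Condition 1 (no descendant of Income in the set): holds — descendants of Income are {Education}; none are in {UrbanRes}.
Condition 2 (every backdoor path blocked by {UrbanRes}):
  P1: blocked at collider ParentIncome (neither it nor any descendant is in the conditioning set).
  P2: blocked at collider ParentIncome (neither it nor any descendant is in the conditioning set).
  P3: blocked at collider Region (neither it nor any descendant is in the conditioning set).
  P4: blocked at collider Region (neither it nor any descendant is in the conditioning set).
{UrbanRes} satisfies the backdoor criterion.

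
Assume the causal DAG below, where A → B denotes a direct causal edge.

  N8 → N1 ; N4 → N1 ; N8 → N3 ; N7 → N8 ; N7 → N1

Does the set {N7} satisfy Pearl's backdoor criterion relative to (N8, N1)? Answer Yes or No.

Yes

Backdoor paths from N8 to N1 (paths whose first edge points into N8):
  P1: N8 <- N7 -> N1
Condition 1 (no descendant of N8 in the set): holds — descendants of N8 are {N1, N3}; none are in {N7}.
Condition 2 (every backdoor path blocked by {N7}):
  P1: blocked at fork node N7 ∈ conditioning set.
{N7} satisfies the backdoor criterion.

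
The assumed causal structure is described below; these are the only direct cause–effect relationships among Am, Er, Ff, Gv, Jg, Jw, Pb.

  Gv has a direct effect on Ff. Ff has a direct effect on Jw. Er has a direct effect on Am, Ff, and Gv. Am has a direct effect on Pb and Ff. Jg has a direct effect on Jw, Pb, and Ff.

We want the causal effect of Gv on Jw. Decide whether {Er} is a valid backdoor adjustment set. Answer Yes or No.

Backdoor paths from Gv to Jw (paths whose first edge points into Gv):
  P1: Gv <- Er -> Am -> Ff <- Jg -> Jw
  P2: Gv <- Er -> Am -> Ff -> Jw
  P3: Gv <- Er -> Am -> Pb <- Jg -> Ff -> Jw
  P4: Gv <- Er -> Am -> Pb <- Jg -> Jw
  P5: Gv <- Er -> Ff <- Jg -> Jw
  P6: Gv <- Er -> Ff <- Am -> Pb <- Jg -> Jw
  P7: Gv <- Er -> Ff -> Jw
Condition 1 (no descendant of Gv in the set): holds — descendants of Gv are {Ff, Jw}; none are in {Er}.
Condition 2 (every backdoor path blocked by {Er}):
  P1: blocked at fork node Er ∈ conditioning set.
  P2: blocked at fork node Er ∈ conditioning set.
  P3: blocked at fork node Er ∈ conditioning set.
  P4: blocked at fork node Er ∈ conditioning set.
  P5: blocked at fork node Er ∈ conditioning set.
  P6: blocked at fork node Er ∈ conditioning set.
  P7: blocked at fork node Er ∈ conditioning set.
{Er} satisfies the backdoor criterion.

Yes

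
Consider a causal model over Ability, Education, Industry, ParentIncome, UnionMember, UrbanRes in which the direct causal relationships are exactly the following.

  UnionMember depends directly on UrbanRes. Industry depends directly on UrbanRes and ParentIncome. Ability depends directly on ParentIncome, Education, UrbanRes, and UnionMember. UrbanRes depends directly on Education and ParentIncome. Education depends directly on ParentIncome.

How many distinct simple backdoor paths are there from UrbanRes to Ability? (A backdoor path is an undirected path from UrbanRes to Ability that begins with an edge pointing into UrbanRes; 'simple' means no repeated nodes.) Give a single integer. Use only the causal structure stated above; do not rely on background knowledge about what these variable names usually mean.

4

A backdoor path from UrbanRes to Ability is any simple undirected path whose first edge points into UrbanRes (i.e. leaves UrbanRes via a parent).
Parents of UrbanRes: {Education, ParentIncome}.
Enumerating:
  P1: UrbanRes <- ParentIncome -> Education -> Ability
  P2: UrbanRes <- ParentIncome -> Ability
  P3: UrbanRes <- Education <- ParentIncome -> Ability
  P4: UrbanRes <- Education -> Ability
That exhausts the simple backdoor paths. Count: 4.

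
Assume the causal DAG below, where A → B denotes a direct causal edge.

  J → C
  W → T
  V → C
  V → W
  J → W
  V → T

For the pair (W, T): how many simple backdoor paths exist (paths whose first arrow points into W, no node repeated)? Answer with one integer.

A backdoor path from W to T is any simple undirected path whose first edge points into W (i.e. leaves W via a parent).
Parents of W: {J, V}.
Enumerating:
  P1: W <- J -> C <- V -> T
  P2: W <- V -> T
That exhausts the simple backdoor paths. Count: 2.

2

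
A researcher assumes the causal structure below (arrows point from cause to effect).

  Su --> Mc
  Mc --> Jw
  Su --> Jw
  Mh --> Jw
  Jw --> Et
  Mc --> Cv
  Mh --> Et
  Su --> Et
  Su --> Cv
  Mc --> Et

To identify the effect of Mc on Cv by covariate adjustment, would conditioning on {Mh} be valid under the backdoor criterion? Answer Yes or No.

No

Backdoor paths from Mc to Cv (paths whose first edge points into Mc):
  P1: Mc <- Su -> Cv
Condition 1 (no descendant of Mc in the set): holds — descendants of Mc are {Cv, Et, Jw}; none are in {Mh}.
Condition 2 (every backdoor path blocked by {Mh}):
  P1: open — no interior node is in the conditioning set.
{Mh} does not satisfy the backdoor criterion.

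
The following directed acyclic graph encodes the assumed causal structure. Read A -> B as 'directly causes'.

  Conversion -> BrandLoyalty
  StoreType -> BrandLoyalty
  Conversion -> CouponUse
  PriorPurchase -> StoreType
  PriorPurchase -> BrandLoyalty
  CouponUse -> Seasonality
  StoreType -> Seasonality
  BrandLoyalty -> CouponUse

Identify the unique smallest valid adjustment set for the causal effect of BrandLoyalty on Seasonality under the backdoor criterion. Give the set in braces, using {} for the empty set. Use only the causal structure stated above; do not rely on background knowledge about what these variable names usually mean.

{Conversion, StoreType}

Variables eligible for adjustment (non-descendants of BrandLoyalty, excluding BrandLoyalty and Seasonality): {Conversion, PriorPurchase, StoreType}.
Backdoor paths from BrandLoyalty to Seasonality:
  P1: BrandLoyalty <- PriorPurchase -> StoreType -> Seasonality
  P2: BrandLoyalty <- Conversion -> CouponUse -> Seasonality
  P3: BrandLoyalty <- StoreType -> Seasonality
The empty set is not sufficient: P1 (BrandLoyalty <- PriorPurchase -> StoreType -> Seasonality) has no collider blocking it and no conditioned non-collider, so it is open.
Try {Conversion, StoreType}:
  P1: blocked at chain node StoreType ∈ conditioning set.
  P2: blocked at fork node Conversion ∈ conditioning set.
  P3: blocked at fork node StoreType ∈ conditioning set.
{Conversion, StoreType} contains no descendant of BrandLoyalty and blocks every backdoor path.
Every element of {Conversion, StoreType} is needed (dropping Conversion leaves P2 open; dropping StoreType leaves P1 open), so no proper subset is valid.
Among all size-2 subsets of the eligible variables, only {Conversion, StoreType} blocks every backdoor path, so it is the unique smallest valid adjustment set.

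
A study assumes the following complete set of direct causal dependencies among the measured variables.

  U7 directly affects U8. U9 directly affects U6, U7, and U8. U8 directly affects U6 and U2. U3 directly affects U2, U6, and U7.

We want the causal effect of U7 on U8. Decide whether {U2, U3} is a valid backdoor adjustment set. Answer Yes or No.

Backdoor paths from U7 to U8 (paths whose first edge points into U7):
  P1: U7 <- U3 -> U2 <- U8
  P2: U7 <- U3 -> U6 <- U9 -> U8
  P3: U7 <- U3 -> U6 <- U8
  P4: U7 <- U9 -> U8
  P5: U7 <- U9 -> U6 <- U3 -> U2 <- U8
  P6: U7 <- U9 -> U6 <- U8
Condition 1 (no descendant of U7 in the set): FAILS — U2 is a descendant of U7.
Condition 2 (every backdoor path blocked by {U2, U3}):
  P1: blocked at fork node U3 ∈ conditioning set.
  P2: blocked at fork node U3 ∈ conditioning set.
  P3: blocked at fork node U3 ∈ conditioning set.
  P4: open — no interior node is in the conditioning set.
  P5: blocked at collider U6 (neither it nor any descendant is in the conditioning set).
  P6: blocked at collider U6 (neither it nor any descendant is in the conditioning set).
{U2, U3} does not satisfy the backdoor criterion.

No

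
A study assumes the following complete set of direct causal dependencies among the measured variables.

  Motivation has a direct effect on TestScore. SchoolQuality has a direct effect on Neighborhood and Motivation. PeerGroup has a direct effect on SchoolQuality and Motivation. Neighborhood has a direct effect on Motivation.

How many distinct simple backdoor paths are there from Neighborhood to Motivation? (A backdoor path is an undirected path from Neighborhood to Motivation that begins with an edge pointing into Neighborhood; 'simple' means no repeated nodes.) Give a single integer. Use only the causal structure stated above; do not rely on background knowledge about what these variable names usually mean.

2

A backdoor path from Neighborhood to Motivation is any simple undirected path whose first edge points into Neighborhood (i.e. leaves Neighborhood via a parent).
Parents of Neighborhood: {SchoolQuality}.
Enumerating:
  P1: Neighborhood <- SchoolQuality <- PeerGroup -> Motivation
  P2: Neighborhood <- SchoolQuality -> Motivation
That exhausts the simple backdoor paths. Count: 2.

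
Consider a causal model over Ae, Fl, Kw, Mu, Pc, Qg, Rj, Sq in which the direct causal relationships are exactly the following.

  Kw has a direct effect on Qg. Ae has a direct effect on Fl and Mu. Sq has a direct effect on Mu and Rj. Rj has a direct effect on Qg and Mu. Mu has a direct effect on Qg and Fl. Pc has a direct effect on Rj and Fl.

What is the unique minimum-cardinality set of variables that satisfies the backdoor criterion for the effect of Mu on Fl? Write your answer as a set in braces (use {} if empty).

{Ae, Pc}

Variables eligible for adjustment (non-descendants of Mu, excluding Mu and Fl): {Ae, Kw, Pc, Rj, Sq}.
Backdoor paths from Mu to Fl:
  P1: Mu <- Sq -> Rj <- Pc -> Fl
  P2: Mu <- Ae -> Fl
  P3: Mu <- Rj <- Pc -> Fl
The empty set is not sufficient: P2 (Mu <- Ae -> Fl) has no collider blocking it and no conditioned non-collider, so it is open.
Try {Ae, Pc}:
  P1: blocked at collider Rj (neither it nor any descendant is in the conditioning set).
  P2: blocked at fork node Ae ∈ conditioning set.
  P3: blocked at fork node Pc ∈ conditioning set.
{Ae, Pc} contains no descendant of Mu and blocks every backdoor path.
Every element of {Ae, Pc} is needed (dropping Ae leaves P2 open; dropping Pc leaves P3 open), so no proper subset is valid.
Among all size-2 subsets of the eligible variables, only {Ae, Pc} blocks every backdoor path, so it is the unique smallest valid adjustment set.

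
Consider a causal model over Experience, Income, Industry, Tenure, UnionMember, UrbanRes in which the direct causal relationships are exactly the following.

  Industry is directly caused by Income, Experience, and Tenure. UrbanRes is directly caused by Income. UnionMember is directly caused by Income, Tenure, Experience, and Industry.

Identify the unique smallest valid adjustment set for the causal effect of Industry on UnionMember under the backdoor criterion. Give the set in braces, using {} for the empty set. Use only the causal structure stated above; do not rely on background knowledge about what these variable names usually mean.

Variables eligible for adjustment (non-descendants of Industry, excluding Industry and UnionMember): {Experience, Income, Tenure, UrbanRes}.
Backdoor paths from Industry to UnionMember:
  P1: Industry <- Tenure -> UnionMember
  P2: Industry <- Income -> UnionMember
  P3: Industry <- Experience -> UnionMember
The empty set is not sufficient: P1 (Industry <- Tenure -> UnionMember) has no collider blocking it and no conditioned non-collider, so it is open.
Try {Experience, Income, Tenure}:
  P1: blocked at fork node Tenure ∈ conditioning set.
  P2: blocked at fork node Income ∈ conditioning set.
  P3: blocked at fork node Experience ∈ conditioning set.
{Experience, Income, Tenure} contains no descendant of Industry and blocks every backdoor path.
Every element of {Experience, Income, Tenure} is needed (dropping Experience leaves P3 open; dropping Income leaves P2 open; dropping Tenure leaves P1 open), so no proper subset is valid.
Among all size-3 subsets of the eligible variables, only {Experience, Income, Tenure} blocks every backdoor path, so it is the unique smallest valid adjustment set.

{Experience, Income, Tenure}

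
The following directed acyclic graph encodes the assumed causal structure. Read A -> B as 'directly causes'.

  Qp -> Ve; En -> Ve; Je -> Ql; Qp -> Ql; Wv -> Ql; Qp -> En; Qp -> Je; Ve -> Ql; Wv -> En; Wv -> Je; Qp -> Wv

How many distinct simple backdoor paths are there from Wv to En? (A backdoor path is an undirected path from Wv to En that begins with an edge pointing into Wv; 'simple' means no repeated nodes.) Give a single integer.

A backdoor path from Wv to En is any simple undirected path whose first edge points into Wv (i.e. leaves Wv via a parent).
Parents of Wv: {Qp}.
Enumerating:
  P1: Wv <- Qp -> Je -> Ql <- Ve <- En
  P2: Wv <- Qp -> En
  P3: Wv <- Qp -> Ve <- En
  P4: Wv <- Qp -> Ql <- Ve <- En
That exhausts the simple backdoor paths. Count: 4.

4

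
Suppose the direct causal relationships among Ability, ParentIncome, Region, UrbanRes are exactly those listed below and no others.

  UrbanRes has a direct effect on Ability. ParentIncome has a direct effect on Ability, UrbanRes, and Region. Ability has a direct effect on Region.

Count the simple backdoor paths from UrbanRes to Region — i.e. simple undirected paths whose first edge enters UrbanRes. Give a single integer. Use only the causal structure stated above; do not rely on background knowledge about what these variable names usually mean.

A backdoor path from UrbanRes to Region is any simple undirected path whose first edge points into UrbanRes (i.e. leaves UrbanRes via a parent).
Parents of UrbanRes: {ParentIncome}.
Enumerating:
  P1: UrbanRes <- ParentIncome -> Ability -> Region
  P2: UrbanRes <- ParentIncome -> Region
That exhausts the simple backdoor paths. Count: 2.

2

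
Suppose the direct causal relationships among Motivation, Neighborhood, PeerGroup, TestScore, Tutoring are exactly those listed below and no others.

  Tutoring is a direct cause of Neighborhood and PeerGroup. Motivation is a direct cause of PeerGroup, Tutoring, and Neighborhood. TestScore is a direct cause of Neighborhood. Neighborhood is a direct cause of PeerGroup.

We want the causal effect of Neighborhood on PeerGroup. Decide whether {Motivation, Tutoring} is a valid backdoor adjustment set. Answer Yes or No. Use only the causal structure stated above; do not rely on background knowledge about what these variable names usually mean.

Yes

Backdoor paths from Neighborhood to PeerGroup (paths whose first edge points into Neighborhood):
  P1: Neighborhood <- Motivation -> Tutoring -> PeerGroup
  P2: Neighborhood <- Motivation -> PeerGroup
  P3: Neighborhood <- Tutoring <- Motivation -> PeerGroup
  P4: Neighborhood <- Tutoring -> PeerGroup
Condition 1 (no descendant of Neighborhood in the set): holds — descendants of Neighborhood are {PeerGroup}; none are in {Motivation, Tutoring}.
Condition 2 (every backdoor path blocked by {Motivation, Tutoring}):
  P1: blocked at fork node Motivation ∈ conditioning set.
  P2: blocked at fork node Motivation ∈ conditioning set.
  P3: blocked at chain node Tutoring ∈ conditioning set.
  P4: blocked at fork node Tutoring ∈ conditioning set.
{Motivation, Tutoring} satisfies the backdoor criterion.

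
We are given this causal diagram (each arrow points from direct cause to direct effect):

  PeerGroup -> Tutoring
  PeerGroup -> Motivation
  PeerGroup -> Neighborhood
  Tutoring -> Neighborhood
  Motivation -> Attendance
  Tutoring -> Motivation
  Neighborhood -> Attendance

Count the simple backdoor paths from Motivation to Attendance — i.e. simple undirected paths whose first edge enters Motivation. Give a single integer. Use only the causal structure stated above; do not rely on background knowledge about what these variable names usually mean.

A backdoor path from Motivation to Attendance is any simple undirected path whose first edge points into Motivation (i.e. leaves Motivation via a parent).
Parents of Motivation: {PeerGroup, Tutoring}.
Enumerating:
  P1: Motivation <- PeerGroup -> Tutoring -> Neighborhood -> Attendance
  P2: Motivation <- PeerGroup -> Neighborhood -> Attendance
  P3: Motivation <- Tutoring <- PeerGroup -> Neighborhood -> Attendance
  P4: Motivation <- Tutoring -> Neighborhood -> Attendance
That exhausts the simple backdoor paths. Count: 4.

4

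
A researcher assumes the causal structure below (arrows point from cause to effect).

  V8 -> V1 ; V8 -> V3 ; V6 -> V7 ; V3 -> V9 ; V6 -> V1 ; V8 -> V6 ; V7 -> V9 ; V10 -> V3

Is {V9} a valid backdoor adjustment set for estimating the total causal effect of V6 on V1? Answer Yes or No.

No

Backdoor paths from V6 to V1 (paths whose first edge points into V6):
  P1: V6 <- V8 -> V1
Condition 1 (no descendant of V6 in the set): FAILS — V9 is a descendant of V6.
Condition 2 (every backdoor path blocked by {V9}):
  P1: open — no interior node is in the conditioning set.
{V9} does not satisfy the backdoor criterion.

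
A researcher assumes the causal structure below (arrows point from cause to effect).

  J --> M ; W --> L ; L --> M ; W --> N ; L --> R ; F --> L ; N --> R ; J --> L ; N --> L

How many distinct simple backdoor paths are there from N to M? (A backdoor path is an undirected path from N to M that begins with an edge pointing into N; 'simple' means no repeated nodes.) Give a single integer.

A backdoor path from N to M is any simple undirected path whose first edge points into N (i.e. leaves N via a parent).
Parents of N: {W}.
Enumerating:
  P1: N <- W -> L <- J -> M
  P2: N <- W -> L -> M
That exhausts the simple backdoor paths. Count: 2.

2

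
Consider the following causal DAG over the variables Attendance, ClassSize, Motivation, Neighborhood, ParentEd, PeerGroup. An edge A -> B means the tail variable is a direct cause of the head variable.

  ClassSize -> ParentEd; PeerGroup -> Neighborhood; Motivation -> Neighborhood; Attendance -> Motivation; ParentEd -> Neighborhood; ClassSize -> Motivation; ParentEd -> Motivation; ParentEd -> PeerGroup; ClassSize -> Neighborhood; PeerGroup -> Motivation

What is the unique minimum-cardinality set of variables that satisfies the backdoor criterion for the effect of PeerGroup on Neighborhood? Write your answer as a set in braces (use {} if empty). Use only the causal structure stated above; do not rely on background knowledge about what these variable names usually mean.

{ParentEd}

Variables eligible for adjustment (non-descendants of PeerGroup, excluding PeerGroup and Neighborhood): {Attendance, ClassSize, ParentEd}.
Backdoor paths from PeerGroup to Neighborhood:
  P1: PeerGroup <- ParentEd <- ClassSize -> Motivation -> Neighborhood
  P2: PeerGroup <- ParentEd <- ClassSize -> Neighborhood
  P3: PeerGroup <- ParentEd -> Motivation <- ClassSize -> Neighborhood
  P4: PeerGroup <- ParentEd -> Motivation -> Neighborhood
  P5: PeerGroup <- ParentEd -> Neighborhood
The empty set is not sufficient: P1 (PeerGroup <- ParentEd <- ClassSize -> Motivation -> Neighborhood) has no collider blocking it and no conditioned non-collider, so it is open.
Try {ParentEd}:
  P1: blocked at chain node ParentEd ∈ conditioning set.
  P2: blocked at chain node ParentEd ∈ conditioning set.
  P3: blocked at fork node ParentEd ∈ conditioning set.
  P4: blocked at fork node ParentEd ∈ conditioning set.
  P5: blocked at fork node ParentEd ∈ conditioning set.
{ParentEd} contains no descendant of PeerGroup and blocks every backdoor path.
No other singleton works — e.g. {Attendance} leaves P1 open — so {ParentEd} is the unique smallest valid adjustment set.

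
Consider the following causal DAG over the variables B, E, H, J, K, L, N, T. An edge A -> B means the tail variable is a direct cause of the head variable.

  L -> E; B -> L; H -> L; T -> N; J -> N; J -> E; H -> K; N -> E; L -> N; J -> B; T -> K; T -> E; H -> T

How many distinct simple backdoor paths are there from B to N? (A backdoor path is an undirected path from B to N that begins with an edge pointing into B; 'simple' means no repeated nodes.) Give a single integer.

A backdoor path from B to N is any simple undirected path whose first edge points into B (i.e. leaves B via a parent).
Parents of B: {J}.
Enumerating:
  P1: B <- J -> N
  P2: B <- J -> E <- T <- H -> L -> N
  P3: B <- J -> E <- T -> K <- H -> L -> N
  P4: B <- J -> E <- T -> N
  P5: B <- J -> E <- L <- H -> T -> N
  P6: B <- J -> E <- L <- H -> K <- T -> N
  P7: B <- J -> E <- L -> N
  P8: B <- J -> E <- N
That exhausts the simple backdoor paths. Count: 8.

8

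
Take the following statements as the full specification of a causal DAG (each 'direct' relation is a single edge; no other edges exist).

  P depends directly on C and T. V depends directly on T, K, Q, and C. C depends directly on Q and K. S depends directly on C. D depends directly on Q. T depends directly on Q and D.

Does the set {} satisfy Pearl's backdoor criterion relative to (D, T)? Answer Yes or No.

Backdoor paths from D to T (paths whose first edge points into D):
  P1: D <- Q -> C <- K -> V <- T
  P2: D <- Q -> C -> P <- T
  P3: D <- Q -> C -> V <- T
  P4: D <- Q -> T
  P5: D <- Q -> V <- K -> C -> P <- T
  P6: D <- Q -> V <- C -> P <- T
  P7: D <- Q -> V <- T
Condition 1 (no descendant of D in the set): holds — descendants of D are {P, T, V}; none are in {}.
Condition 2 (every backdoor path blocked by {}):
  P1: blocked at collider C (neither it nor any descendant is in the conditioning set).
  P2: blocked at collider P (neither it nor any descendant is in the conditioning set).
  P3: blocked at collider V (neither it nor any descendant is in the conditioning set).
  P4: open — no interior node is in the conditioning set.
  P5: blocked at collider V (neither it nor any descendant is in the conditioning set).
  P6: blocked at collider V (neither it nor any descendant is in the conditioning set).
  P7: blocked at collider V (neither it nor any descendant is in the conditioning set).
{} does not satisfy the backdoor criterion.

No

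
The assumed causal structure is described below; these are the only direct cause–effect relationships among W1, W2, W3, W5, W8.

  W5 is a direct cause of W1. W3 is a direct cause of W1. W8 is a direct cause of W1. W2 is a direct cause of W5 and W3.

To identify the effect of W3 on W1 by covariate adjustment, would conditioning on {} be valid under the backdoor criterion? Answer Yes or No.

No

Backdoor paths from W3 to W1 (paths whose first edge points into W3):
  P1: W3 <- W2 -> W5 -> W1
Condition 1 (no descendant of W3 in the set): holds — descendants of W3 are {W1}; none are in {}.
Condition 2 (every backdoor path blocked by {}):
  P1: open — no interior node is in the conditioning set.
{} does not satisfy the backdoor criterion.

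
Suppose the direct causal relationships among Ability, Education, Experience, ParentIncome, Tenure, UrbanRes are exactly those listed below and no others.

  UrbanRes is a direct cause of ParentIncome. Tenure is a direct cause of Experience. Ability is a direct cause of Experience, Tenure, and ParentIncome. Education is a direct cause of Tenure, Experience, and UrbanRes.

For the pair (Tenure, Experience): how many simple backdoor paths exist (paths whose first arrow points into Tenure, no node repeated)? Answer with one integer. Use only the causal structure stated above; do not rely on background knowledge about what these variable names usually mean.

4

A backdoor path from Tenure to Experience is any simple undirected path whose first edge points into Tenure (i.e. leaves Tenure via a parent).
Parents of Tenure: {Ability, Education}.
Enumerating:
  P1: Tenure <- Education -> Experience
  P2: Tenure <- Education -> UrbanRes -> ParentIncome <- Ability -> Experience
  P3: Tenure <- Ability -> Experience
  P4: Tenure <- Ability -> ParentIncome <- UrbanRes <- Education -> Experience
That exhausts the simple backdoor paths. Count: 4.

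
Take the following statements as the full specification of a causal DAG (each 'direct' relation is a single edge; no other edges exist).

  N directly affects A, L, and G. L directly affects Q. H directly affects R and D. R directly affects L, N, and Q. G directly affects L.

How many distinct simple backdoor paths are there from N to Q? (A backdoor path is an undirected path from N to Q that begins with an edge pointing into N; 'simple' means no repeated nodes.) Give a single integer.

2

A backdoor path from N to Q is any simple undirected path whose first edge points into N (i.e. leaves N via a parent).
Parents of N: {R}.
Enumerating:
  P1: N <- R -> L -> Q
  P2: N <- R -> Q
That exhausts the simple backdoor paths. Count: 2.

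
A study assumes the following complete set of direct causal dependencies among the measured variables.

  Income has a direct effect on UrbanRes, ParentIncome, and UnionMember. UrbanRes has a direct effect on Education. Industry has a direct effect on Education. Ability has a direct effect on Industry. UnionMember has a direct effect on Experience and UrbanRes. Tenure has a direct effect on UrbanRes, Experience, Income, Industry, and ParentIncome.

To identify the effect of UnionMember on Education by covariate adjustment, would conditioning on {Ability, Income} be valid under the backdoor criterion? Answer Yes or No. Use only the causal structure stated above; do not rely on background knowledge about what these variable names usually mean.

Yes

Backdoor paths from UnionMember to Education (paths whose first edge points into UnionMember):
  P1: UnionMember <- Income <- Tenure -> UrbanRes -> Education
  P2: UnionMember <- Income <- Tenure -> Industry -> Education
  P3: UnionMember <- Income -> UrbanRes <- Tenure -> Industry -> Education
  P4: UnionMember <- Income -> UrbanRes -> Education
  P5: UnionMember <- Income -> ParentIncome <- Tenure -> UrbanRes -> Education
  P6: UnionMember <- Income -> ParentIncome <- Tenure -> Industry -> Education
Condition 1 (no descendant of UnionMember in the set): holds — descendants of UnionMember are {Education, Experience, UrbanRes}; none are in {Ability, Income}.
Condition 2 (every backdoor path blocked by {Ability, Income}):
  P1: blocked at chain node Income ∈ conditioning set.
  P2: blocked at chain node Income ∈ conditioning set.
  P3: blocked at fork node Income ∈ conditioning set.
  P4: blocked at fork node Income ∈ conditioning set.
  P5: blocked at fork node Income ∈ conditioning set.
  P6: blocked at fork node Income ∈ conditioning set.
{Ability, Income} satisfies the backdoor criterion.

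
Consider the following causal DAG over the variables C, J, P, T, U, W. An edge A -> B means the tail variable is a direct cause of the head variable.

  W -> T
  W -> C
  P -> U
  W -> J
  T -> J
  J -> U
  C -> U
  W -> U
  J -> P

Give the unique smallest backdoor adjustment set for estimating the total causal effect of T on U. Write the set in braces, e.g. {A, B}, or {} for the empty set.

Variables eligible for adjustment (non-descendants of T, excluding T and U): {C, W}.
Backdoor paths from T to U:
  P1: T <- W -> J -> P -> U
  P2: T <- W -> J -> U
  P3: T <- W -> C -> U
  P4: T <- W -> U
The empty set is not sufficient: P1 (T <- W -> J -> P -> U) has no collider blocking it and no conditioned non-collider, so it is open.
Try {W}:
  P1: blocked at fork node W ∈ conditioning set.
  P2: blocked at fork node W ∈ conditioning set.
  P3: blocked at fork node W ∈ conditioning set.
  P4: blocked at fork node W ∈ conditioning set.
{W} contains no descendant of T and blocks every backdoor path.
No other singleton works — e.g. {C} leaves P1 open — so {W} is the unique smallest valid adjustment set.

{W}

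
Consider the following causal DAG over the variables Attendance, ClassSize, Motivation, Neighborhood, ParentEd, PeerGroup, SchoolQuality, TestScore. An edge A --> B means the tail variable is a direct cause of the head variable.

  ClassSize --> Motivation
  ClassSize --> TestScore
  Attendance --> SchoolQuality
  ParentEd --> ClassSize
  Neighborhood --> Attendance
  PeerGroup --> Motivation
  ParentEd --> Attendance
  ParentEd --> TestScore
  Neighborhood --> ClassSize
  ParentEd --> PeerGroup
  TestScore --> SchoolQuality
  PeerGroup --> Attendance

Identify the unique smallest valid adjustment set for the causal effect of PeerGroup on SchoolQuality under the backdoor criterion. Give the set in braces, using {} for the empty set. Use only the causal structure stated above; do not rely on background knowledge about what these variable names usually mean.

Variables eligible for adjustment (non-descendants of PeerGroup, excluding PeerGroup and SchoolQuality): {ClassSize, Neighborhood, ParentEd, TestScore}.
Backdoor paths from PeerGroup to SchoolQuality:
  P1: PeerGroup <- ParentEd -> ClassSize <- Neighborhood -> Attendance -> SchoolQuality
  P2: PeerGroup <- ParentEd -> ClassSize -> TestScore -> SchoolQuality
  P3: PeerGroup <- ParentEd -> Attendance <- Neighborhood -> ClassSize -> TestScore -> SchoolQuality
  P4: PeerGroup <- ParentEd -> Attendance -> SchoolQuality
  P5: PeerGroup <- ParentEd -> TestScore <- ClassSize <- Neighborhood -> Attendance -> SchoolQuality
  P6: PeerGroup <- ParentEd -> TestScore -> SchoolQuality
The empty set is not sufficient: P2 (PeerGroup <- ParentEd -> ClassSize -> TestScore -> SchoolQuality) has no collider blocking it and no conditioned non-collider, so it is open.
Try {ParentEd}:
  P1: blocked at fork node ParentEd ∈ conditioning set.
  P2: blocked at fork node ParentEd ∈ conditioning set.
  P3: blocked at fork node ParentEd ∈ conditioning set.
  P4: blocked at fork node ParentEd ∈ conditioning set.
  P5: blocked at fork node ParentEd ∈ conditioning set.
  P6: blocked at fork node ParentEd ∈ conditioning set.
{ParentEd} contains no descendant of PeerGroup and blocks every backdoor path.
No other singleton works — e.g. {Neighborhood} leaves P2 open — so {ParentEd} is the unique smallest valid adjustment set.

{ParentEd}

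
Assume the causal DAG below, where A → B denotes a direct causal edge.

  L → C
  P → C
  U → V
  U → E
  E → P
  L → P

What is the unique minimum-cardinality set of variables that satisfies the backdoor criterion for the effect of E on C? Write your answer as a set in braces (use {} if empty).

{}

Variables eligible for adjustment (non-descendants of E, excluding E and C): {L, U, V}.
Backdoor paths from E to C:
  (none)
With no backdoor paths the empty set already satisfies the criterion, and it is trivially minimal.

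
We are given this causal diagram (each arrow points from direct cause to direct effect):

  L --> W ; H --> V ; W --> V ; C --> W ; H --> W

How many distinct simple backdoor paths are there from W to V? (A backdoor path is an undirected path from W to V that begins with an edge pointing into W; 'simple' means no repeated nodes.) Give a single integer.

1

A backdoor path from W to V is any simple undirected path whose first edge points into W (i.e. leaves W via a parent).
Parents of W: {C, H, L}.
Enumerating:
  P1: W <- H -> V
That exhausts the simple backdoor paths. Count: 1.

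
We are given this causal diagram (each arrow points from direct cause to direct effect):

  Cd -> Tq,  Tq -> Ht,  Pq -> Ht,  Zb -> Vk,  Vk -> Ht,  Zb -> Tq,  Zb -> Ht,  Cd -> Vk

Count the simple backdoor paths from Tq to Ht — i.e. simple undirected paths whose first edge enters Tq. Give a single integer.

A backdoor path from Tq to Ht is any simple undirected path whose first edge points into Tq (i.e. leaves Tq via a parent).
Parents of Tq: {Cd, Zb}.
Enumerating:
  P1: Tq <- Zb -> Vk -> Ht
  P2: Tq <- Zb -> Ht
  P3: Tq <- Cd -> Vk <- Zb -> Ht
  P4: Tq <- Cd -> Vk -> Ht
That exhausts the simple backdoor paths. Count: 4.

4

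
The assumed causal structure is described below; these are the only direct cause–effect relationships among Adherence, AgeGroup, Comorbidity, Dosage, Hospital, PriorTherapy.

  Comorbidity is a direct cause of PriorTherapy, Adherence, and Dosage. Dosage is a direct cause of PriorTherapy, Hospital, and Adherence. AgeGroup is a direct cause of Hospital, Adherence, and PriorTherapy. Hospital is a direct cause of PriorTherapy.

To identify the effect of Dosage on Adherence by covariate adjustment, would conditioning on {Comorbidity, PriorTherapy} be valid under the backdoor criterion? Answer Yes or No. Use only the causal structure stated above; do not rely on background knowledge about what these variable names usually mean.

Backdoor paths from Dosage to Adherence (paths whose first edge points into Dosage):
  P1: Dosage <- Comorbidity -> Adherence
  P2: Dosage <- Comorbidity -> PriorTherapy <- AgeGroup -> Adherence
  P3: Dosage <- Comorbidity -> PriorTherapy <- Hospital <- AgeGroup -> Adherence
Condition 1 (no descendant of Dosage in the set): FAILS — PriorTherapy is a descendant of Dosage.
Condition 2 (every backdoor path blocked by {Comorbidity, PriorTherapy}):
  P1: blocked at fork node Comorbidity ∈ conditioning set.
  P2: blocked at fork node Comorbidity ∈ conditioning set.
  P3: blocked at fork node Comorbidity ∈ conditioning set.
{Comorbidity, PriorTherapy} does not satisfy the backdoor criterion.

No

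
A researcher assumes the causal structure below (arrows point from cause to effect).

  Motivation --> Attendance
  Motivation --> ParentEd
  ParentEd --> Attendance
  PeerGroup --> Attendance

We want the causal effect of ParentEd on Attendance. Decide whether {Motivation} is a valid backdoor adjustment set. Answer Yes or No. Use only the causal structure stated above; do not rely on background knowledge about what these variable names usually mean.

Yes

Backdoor paths from ParentEd to Attendance (paths whose first edge points into ParentEd):
  P1: ParentEd <- Motivation -> Attendance
Condition 1 (no descendant of ParentEd in the set): holds — descendants of ParentEd are {Attendance}; none are in {Motivation}.
Condition 2 (every backdoor path blocked by {Motivation}):
  P1: blocked at fork node Motivation ∈ conditioning set.
{Motivation} satisfies the backdoor criterion.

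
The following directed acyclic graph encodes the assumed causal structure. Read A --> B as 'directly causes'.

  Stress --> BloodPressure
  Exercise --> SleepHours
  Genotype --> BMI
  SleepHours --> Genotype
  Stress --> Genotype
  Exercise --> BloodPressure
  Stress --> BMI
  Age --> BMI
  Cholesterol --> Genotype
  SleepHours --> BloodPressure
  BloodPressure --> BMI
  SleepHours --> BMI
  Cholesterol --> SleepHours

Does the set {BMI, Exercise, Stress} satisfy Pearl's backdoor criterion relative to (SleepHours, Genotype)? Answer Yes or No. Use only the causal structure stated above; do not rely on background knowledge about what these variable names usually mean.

Backdoor paths from SleepHours to Genotype (paths whose first edge points into SleepHours):
  P1: SleepHours <- Exercise -> BloodPressure <- Stress -> Genotype
  P2: SleepHours <- Exercise -> BloodPressure <- Stress -> BMI <- Genotype
  P3: SleepHours <- Exercise -> BloodPressure -> BMI <- Stress -> Genotype
  P4: SleepHours <- Exercise -> BloodPressure -> BMI <- Genotype
  P5: SleepHours <- Cholesterol -> Genotype
Condition 1 (no descendant of SleepHours in the set): FAILS — BMI is a descendant of SleepHours.
Condition 2 (every backdoor path blocked by {BMI, Exercise, Stress}):
  P1: blocked at fork node Exercise ∈ conditioning set.
  P2: blocked at fork node Exercise ∈ conditioning set.
  P3: blocked at fork node Exercise ∈ conditioning set.
  P4: blocked at fork node Exercise ∈ conditioning set.
  P5: open — no interior node is in the conditioning set.
{BMI, Exercise, Stress} does not satisfy the backdoor criterion.

No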